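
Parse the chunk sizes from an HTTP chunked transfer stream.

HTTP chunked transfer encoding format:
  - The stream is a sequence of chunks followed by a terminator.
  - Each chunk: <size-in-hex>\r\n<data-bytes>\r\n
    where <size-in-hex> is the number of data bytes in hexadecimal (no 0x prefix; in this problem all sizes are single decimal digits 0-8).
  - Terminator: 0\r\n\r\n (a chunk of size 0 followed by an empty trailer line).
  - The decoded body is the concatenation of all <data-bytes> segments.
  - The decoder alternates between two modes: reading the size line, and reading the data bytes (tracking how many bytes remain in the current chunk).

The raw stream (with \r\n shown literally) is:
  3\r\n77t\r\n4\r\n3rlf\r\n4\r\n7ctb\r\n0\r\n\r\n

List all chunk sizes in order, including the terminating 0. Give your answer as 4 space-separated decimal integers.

Answer: 3 4 4 0

Derivation:
Chunk 1: stream[0..1]='3' size=0x3=3, data at stream[3..6]='77t' -> body[0..3], body so far='77t'
Chunk 2: stream[8..9]='4' size=0x4=4, data at stream[11..15]='3rlf' -> body[3..7], body so far='77t3rlf'
Chunk 3: stream[17..18]='4' size=0x4=4, data at stream[20..24]='7ctb' -> body[7..11], body so far='77t3rlf7ctb'
Chunk 4: stream[26..27]='0' size=0 (terminator). Final body='77t3rlf7ctb' (11 bytes)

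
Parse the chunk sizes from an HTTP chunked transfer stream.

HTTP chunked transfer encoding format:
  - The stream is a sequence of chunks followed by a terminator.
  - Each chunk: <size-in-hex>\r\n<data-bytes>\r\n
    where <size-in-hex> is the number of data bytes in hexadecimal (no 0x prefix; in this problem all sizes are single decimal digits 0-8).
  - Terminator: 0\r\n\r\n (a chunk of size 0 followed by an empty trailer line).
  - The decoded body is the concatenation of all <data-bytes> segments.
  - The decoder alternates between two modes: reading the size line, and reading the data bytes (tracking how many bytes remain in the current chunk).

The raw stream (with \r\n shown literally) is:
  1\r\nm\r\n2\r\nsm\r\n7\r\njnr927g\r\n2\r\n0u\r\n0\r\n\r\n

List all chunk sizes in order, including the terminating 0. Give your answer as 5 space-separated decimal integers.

Answer: 1 2 7 2 0

Derivation:
Chunk 1: stream[0..1]='1' size=0x1=1, data at stream[3..4]='m' -> body[0..1], body so far='m'
Chunk 2: stream[6..7]='2' size=0x2=2, data at stream[9..11]='sm' -> body[1..3], body so far='msm'
Chunk 3: stream[13..14]='7' size=0x7=7, data at stream[16..23]='jnr927g' -> body[3..10], body so far='msmjnr927g'
Chunk 4: stream[25..26]='2' size=0x2=2, data at stream[28..30]='0u' -> body[10..12], body so far='msmjnr927g0u'
Chunk 5: stream[32..33]='0' size=0 (terminator). Final body='msmjnr927g0u' (12 bytes)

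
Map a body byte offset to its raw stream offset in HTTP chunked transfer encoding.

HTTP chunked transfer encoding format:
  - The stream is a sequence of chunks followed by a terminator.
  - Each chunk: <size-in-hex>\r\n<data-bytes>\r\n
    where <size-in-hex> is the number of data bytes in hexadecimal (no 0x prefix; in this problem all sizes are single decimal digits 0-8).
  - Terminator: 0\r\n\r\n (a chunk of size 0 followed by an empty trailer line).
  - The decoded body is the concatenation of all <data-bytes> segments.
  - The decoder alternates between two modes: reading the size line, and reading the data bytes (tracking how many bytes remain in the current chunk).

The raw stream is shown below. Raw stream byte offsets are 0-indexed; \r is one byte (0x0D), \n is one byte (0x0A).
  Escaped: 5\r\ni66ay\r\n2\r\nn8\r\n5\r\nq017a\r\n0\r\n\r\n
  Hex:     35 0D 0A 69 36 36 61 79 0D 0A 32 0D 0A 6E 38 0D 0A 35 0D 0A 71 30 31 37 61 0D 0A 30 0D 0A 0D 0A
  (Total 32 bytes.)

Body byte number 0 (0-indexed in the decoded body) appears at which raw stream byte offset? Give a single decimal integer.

Answer: 3

Derivation:
Chunk 1: stream[0..1]='5' size=0x5=5, data at stream[3..8]='i66ay' -> body[0..5], body so far='i66ay'
Chunk 2: stream[10..11]='2' size=0x2=2, data at stream[13..15]='n8' -> body[5..7], body so far='i66ayn8'
Chunk 3: stream[17..18]='5' size=0x5=5, data at stream[20..25]='q017a' -> body[7..12], body so far='i66ayn8q017a'
Chunk 4: stream[27..28]='0' size=0 (terminator). Final body='i66ayn8q017a' (12 bytes)
Body byte 0 at stream offset 3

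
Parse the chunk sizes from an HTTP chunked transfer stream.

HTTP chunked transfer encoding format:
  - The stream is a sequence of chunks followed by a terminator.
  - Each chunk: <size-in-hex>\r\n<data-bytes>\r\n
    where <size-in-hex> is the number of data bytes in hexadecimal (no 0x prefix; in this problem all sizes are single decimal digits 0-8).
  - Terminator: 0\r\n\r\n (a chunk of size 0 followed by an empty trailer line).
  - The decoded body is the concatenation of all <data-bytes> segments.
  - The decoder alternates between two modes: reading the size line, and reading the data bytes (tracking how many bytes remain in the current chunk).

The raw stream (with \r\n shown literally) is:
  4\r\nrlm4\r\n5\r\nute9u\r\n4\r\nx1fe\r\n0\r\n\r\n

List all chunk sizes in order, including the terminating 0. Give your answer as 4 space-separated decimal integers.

Chunk 1: stream[0..1]='4' size=0x4=4, data at stream[3..7]='rlm4' -> body[0..4], body so far='rlm4'
Chunk 2: stream[9..10]='5' size=0x5=5, data at stream[12..17]='ute9u' -> body[4..9], body so far='rlm4ute9u'
Chunk 3: stream[19..20]='4' size=0x4=4, data at stream[22..26]='x1fe' -> body[9..13], body so far='rlm4ute9ux1fe'
Chunk 4: stream[28..29]='0' size=0 (terminator). Final body='rlm4ute9ux1fe' (13 bytes)

Answer: 4 5 4 0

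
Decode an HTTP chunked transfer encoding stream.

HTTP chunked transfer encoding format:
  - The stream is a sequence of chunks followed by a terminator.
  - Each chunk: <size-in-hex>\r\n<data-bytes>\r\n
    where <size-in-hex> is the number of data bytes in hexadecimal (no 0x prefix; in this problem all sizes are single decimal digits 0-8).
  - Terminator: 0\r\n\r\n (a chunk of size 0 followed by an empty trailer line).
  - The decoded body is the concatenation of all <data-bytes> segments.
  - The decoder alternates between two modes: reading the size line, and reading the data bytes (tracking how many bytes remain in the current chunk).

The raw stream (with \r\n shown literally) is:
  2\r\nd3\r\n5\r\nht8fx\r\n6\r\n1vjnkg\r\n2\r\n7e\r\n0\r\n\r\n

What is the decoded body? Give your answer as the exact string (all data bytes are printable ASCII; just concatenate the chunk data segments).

Chunk 1: stream[0..1]='2' size=0x2=2, data at stream[3..5]='d3' -> body[0..2], body so far='d3'
Chunk 2: stream[7..8]='5' size=0x5=5, data at stream[10..15]='ht8fx' -> body[2..7], body so far='d3ht8fx'
Chunk 3: stream[17..18]='6' size=0x6=6, data at stream[20..26]='1vjnkg' -> body[7..13], body so far='d3ht8fx1vjnkg'
Chunk 4: stream[28..29]='2' size=0x2=2, data at stream[31..33]='7e' -> body[13..15], body so far='d3ht8fx1vjnkg7e'
Chunk 5: stream[35..36]='0' size=0 (terminator). Final body='d3ht8fx1vjnkg7e' (15 bytes)

Answer: d3ht8fx1vjnkg7e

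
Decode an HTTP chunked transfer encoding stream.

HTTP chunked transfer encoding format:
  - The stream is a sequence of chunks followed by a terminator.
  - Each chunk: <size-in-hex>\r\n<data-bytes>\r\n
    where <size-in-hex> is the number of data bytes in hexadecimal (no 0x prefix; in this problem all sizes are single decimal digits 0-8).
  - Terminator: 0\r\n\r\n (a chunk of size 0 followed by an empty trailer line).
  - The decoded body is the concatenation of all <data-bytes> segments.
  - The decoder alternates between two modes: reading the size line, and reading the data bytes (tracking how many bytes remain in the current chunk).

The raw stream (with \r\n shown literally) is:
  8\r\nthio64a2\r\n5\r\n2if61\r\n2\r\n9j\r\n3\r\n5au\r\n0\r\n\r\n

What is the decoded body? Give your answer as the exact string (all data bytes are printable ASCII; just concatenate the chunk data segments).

Chunk 1: stream[0..1]='8' size=0x8=8, data at stream[3..11]='thio64a2' -> body[0..8], body so far='thio64a2'
Chunk 2: stream[13..14]='5' size=0x5=5, data at stream[16..21]='2if61' -> body[8..13], body so far='thio64a22if61'
Chunk 3: stream[23..24]='2' size=0x2=2, data at stream[26..28]='9j' -> body[13..15], body so far='thio64a22if619j'
Chunk 4: stream[30..31]='3' size=0x3=3, data at stream[33..36]='5au' -> body[15..18], body so far='thio64a22if619j5au'
Chunk 5: stream[38..39]='0' size=0 (terminator). Final body='thio64a22if619j5au' (18 bytes)

Answer: thio64a22if619j5au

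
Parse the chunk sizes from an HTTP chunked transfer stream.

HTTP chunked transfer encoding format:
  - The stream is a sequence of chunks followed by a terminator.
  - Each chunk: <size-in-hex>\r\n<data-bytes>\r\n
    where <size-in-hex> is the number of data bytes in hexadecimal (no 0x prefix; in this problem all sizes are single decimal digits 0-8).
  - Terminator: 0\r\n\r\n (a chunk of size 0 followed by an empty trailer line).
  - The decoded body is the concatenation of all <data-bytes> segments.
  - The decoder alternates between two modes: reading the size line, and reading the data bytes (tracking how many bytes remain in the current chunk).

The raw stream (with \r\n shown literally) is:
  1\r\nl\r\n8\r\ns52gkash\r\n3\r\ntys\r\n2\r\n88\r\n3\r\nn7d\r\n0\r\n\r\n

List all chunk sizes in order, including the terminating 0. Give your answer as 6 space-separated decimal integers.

Chunk 1: stream[0..1]='1' size=0x1=1, data at stream[3..4]='l' -> body[0..1], body so far='l'
Chunk 2: stream[6..7]='8' size=0x8=8, data at stream[9..17]='s52gkash' -> body[1..9], body so far='ls52gkash'
Chunk 3: stream[19..20]='3' size=0x3=3, data at stream[22..25]='tys' -> body[9..12], body so far='ls52gkashtys'
Chunk 4: stream[27..28]='2' size=0x2=2, data at stream[30..32]='88' -> body[12..14], body so far='ls52gkashtys88'
Chunk 5: stream[34..35]='3' size=0x3=3, data at stream[37..40]='n7d' -> body[14..17], body so far='ls52gkashtys88n7d'
Chunk 6: stream[42..43]='0' size=0 (terminator). Final body='ls52gkashtys88n7d' (17 bytes)

Answer: 1 8 3 2 3 0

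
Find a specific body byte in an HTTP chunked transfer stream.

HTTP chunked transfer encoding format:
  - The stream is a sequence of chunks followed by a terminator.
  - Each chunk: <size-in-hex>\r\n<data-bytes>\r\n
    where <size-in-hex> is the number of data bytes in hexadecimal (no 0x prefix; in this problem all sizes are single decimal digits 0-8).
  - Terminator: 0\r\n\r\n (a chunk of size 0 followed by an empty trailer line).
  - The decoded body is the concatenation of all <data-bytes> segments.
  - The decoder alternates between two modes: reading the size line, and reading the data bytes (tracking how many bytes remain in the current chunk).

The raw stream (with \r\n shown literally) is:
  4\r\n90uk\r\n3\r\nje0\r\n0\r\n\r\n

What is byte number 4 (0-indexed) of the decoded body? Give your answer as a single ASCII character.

Chunk 1: stream[0..1]='4' size=0x4=4, data at stream[3..7]='90uk' -> body[0..4], body so far='90uk'
Chunk 2: stream[9..10]='3' size=0x3=3, data at stream[12..15]='je0' -> body[4..7], body so far='90ukje0'
Chunk 3: stream[17..18]='0' size=0 (terminator). Final body='90ukje0' (7 bytes)
Body byte 4 = 'j'

Answer: j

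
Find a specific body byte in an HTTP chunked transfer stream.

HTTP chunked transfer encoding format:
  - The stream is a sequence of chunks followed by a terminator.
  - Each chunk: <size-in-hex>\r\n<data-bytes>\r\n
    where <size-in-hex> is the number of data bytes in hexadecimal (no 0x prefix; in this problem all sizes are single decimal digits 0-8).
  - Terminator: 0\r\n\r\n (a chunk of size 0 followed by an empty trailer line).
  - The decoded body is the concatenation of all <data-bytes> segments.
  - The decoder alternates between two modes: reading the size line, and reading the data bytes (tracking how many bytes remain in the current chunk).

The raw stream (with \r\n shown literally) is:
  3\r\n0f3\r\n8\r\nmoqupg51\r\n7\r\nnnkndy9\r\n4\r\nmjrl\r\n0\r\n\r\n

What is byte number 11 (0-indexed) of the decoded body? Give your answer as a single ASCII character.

Answer: n

Derivation:
Chunk 1: stream[0..1]='3' size=0x3=3, data at stream[3..6]='0f3' -> body[0..3], body so far='0f3'
Chunk 2: stream[8..9]='8' size=0x8=8, data at stream[11..19]='moqupg51' -> body[3..11], body so far='0f3moqupg51'
Chunk 3: stream[21..22]='7' size=0x7=7, data at stream[24..31]='nnkndy9' -> body[11..18], body so far='0f3moqupg51nnkndy9'
Chunk 4: stream[33..34]='4' size=0x4=4, data at stream[36..40]='mjrl' -> body[18..22], body so far='0f3moqupg51nnkndy9mjrl'
Chunk 5: stream[42..43]='0' size=0 (terminator). Final body='0f3moqupg51nnkndy9mjrl' (22 bytes)
Body byte 11 = 'n'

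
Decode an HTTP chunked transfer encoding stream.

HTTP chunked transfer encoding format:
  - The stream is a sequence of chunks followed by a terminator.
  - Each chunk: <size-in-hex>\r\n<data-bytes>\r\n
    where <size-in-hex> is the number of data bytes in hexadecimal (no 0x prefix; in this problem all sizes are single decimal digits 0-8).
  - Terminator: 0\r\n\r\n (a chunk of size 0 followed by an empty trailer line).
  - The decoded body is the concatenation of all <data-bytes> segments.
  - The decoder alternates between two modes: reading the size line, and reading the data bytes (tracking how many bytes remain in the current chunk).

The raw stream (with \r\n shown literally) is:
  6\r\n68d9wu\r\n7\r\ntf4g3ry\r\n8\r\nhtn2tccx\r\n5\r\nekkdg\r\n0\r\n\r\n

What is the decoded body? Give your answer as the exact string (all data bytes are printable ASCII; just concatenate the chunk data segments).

Answer: 68d9wutf4g3ryhtn2tccxekkdg

Derivation:
Chunk 1: stream[0..1]='6' size=0x6=6, data at stream[3..9]='68d9wu' -> body[0..6], body so far='68d9wu'
Chunk 2: stream[11..12]='7' size=0x7=7, data at stream[14..21]='tf4g3ry' -> body[6..13], body so far='68d9wutf4g3ry'
Chunk 3: stream[23..24]='8' size=0x8=8, data at stream[26..34]='htn2tccx' -> body[13..21], body so far='68d9wutf4g3ryhtn2tccx'
Chunk 4: stream[36..37]='5' size=0x5=5, data at stream[39..44]='ekkdg' -> body[21..26], body so far='68d9wutf4g3ryhtn2tccxekkdg'
Chunk 5: stream[46..47]='0' size=0 (terminator). Final body='68d9wutf4g3ryhtn2tccxekkdg' (26 bytes)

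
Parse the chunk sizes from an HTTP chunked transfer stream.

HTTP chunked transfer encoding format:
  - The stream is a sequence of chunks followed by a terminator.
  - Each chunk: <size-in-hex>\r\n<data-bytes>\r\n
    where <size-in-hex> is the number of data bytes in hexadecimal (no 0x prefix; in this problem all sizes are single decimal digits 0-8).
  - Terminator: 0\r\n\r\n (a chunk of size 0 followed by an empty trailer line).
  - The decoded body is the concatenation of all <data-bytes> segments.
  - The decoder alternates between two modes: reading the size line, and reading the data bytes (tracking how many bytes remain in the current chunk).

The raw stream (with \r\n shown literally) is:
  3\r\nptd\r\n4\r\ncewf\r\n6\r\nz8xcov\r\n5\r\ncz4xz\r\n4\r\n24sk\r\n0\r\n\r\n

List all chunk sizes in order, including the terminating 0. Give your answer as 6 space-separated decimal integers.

Answer: 3 4 6 5 4 0

Derivation:
Chunk 1: stream[0..1]='3' size=0x3=3, data at stream[3..6]='ptd' -> body[0..3], body so far='ptd'
Chunk 2: stream[8..9]='4' size=0x4=4, data at stream[11..15]='cewf' -> body[3..7], body so far='ptdcewf'
Chunk 3: stream[17..18]='6' size=0x6=6, data at stream[20..26]='z8xcov' -> body[7..13], body so far='ptdcewfz8xcov'
Chunk 4: stream[28..29]='5' size=0x5=5, data at stream[31..36]='cz4xz' -> body[13..18], body so far='ptdcewfz8xcovcz4xz'
Chunk 5: stream[38..39]='4' size=0x4=4, data at stream[41..45]='24sk' -> body[18..22], body so far='ptdcewfz8xcovcz4xz24sk'
Chunk 6: stream[47..48]='0' size=0 (terminator). Final body='ptdcewfz8xcovcz4xz24sk' (22 bytes)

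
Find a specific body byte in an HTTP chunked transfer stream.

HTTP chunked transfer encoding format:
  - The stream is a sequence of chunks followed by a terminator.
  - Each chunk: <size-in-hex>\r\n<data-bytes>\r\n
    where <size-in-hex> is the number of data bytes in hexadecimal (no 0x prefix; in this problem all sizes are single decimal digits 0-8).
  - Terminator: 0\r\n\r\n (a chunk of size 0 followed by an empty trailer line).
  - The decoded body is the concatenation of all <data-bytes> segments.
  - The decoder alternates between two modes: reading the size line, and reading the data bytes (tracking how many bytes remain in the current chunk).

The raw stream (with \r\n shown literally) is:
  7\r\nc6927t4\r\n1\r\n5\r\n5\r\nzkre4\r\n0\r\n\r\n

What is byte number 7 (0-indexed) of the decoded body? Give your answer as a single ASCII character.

Chunk 1: stream[0..1]='7' size=0x7=7, data at stream[3..10]='c6927t4' -> body[0..7], body so far='c6927t4'
Chunk 2: stream[12..13]='1' size=0x1=1, data at stream[15..16]='5' -> body[7..8], body so far='c6927t45'
Chunk 3: stream[18..19]='5' size=0x5=5, data at stream[21..26]='zkre4' -> body[8..13], body so far='c6927t45zkre4'
Chunk 4: stream[28..29]='0' size=0 (terminator). Final body='c6927t45zkre4' (13 bytes)
Body byte 7 = '5'

Answer: 5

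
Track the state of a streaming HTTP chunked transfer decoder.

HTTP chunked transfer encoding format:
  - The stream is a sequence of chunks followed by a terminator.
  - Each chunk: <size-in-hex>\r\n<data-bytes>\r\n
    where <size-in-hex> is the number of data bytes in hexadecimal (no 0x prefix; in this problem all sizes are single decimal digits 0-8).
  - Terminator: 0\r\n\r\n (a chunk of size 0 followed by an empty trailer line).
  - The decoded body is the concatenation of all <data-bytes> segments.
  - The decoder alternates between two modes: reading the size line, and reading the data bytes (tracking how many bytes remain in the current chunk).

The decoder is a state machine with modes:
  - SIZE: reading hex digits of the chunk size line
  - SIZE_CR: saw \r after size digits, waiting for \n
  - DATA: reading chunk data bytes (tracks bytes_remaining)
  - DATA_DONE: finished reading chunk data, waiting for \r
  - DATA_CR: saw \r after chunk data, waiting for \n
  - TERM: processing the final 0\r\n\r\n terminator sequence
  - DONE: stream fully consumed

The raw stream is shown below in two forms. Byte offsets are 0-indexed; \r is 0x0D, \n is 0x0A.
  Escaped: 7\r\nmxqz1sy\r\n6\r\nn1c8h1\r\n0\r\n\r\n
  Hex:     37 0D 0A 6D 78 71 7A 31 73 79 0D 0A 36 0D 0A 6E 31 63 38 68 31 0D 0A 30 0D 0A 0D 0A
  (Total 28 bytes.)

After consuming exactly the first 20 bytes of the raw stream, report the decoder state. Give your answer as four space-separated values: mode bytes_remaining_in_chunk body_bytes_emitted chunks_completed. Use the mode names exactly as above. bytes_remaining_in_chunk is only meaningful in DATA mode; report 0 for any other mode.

Byte 0 = '7': mode=SIZE remaining=0 emitted=0 chunks_done=0
Byte 1 = 0x0D: mode=SIZE_CR remaining=0 emitted=0 chunks_done=0
Byte 2 = 0x0A: mode=DATA remaining=7 emitted=0 chunks_done=0
Byte 3 = 'm': mode=DATA remaining=6 emitted=1 chunks_done=0
Byte 4 = 'x': mode=DATA remaining=5 emitted=2 chunks_done=0
Byte 5 = 'q': mode=DATA remaining=4 emitted=3 chunks_done=0
Byte 6 = 'z': mode=DATA remaining=3 emitted=4 chunks_done=0
Byte 7 = '1': mode=DATA remaining=2 emitted=5 chunks_done=0
Byte 8 = 's': mode=DATA remaining=1 emitted=6 chunks_done=0
Byte 9 = 'y': mode=DATA_DONE remaining=0 emitted=7 chunks_done=0
Byte 10 = 0x0D: mode=DATA_CR remaining=0 emitted=7 chunks_done=0
Byte 11 = 0x0A: mode=SIZE remaining=0 emitted=7 chunks_done=1
Byte 12 = '6': mode=SIZE remaining=0 emitted=7 chunks_done=1
Byte 13 = 0x0D: mode=SIZE_CR remaining=0 emitted=7 chunks_done=1
Byte 14 = 0x0A: mode=DATA remaining=6 emitted=7 chunks_done=1
Byte 15 = 'n': mode=DATA remaining=5 emitted=8 chunks_done=1
Byte 16 = '1': mode=DATA remaining=4 emitted=9 chunks_done=1
Byte 17 = 'c': mode=DATA remaining=3 emitted=10 chunks_done=1
Byte 18 = '8': mode=DATA remaining=2 emitted=11 chunks_done=1
Byte 19 = 'h': mode=DATA remaining=1 emitted=12 chunks_done=1

Answer: DATA 1 12 1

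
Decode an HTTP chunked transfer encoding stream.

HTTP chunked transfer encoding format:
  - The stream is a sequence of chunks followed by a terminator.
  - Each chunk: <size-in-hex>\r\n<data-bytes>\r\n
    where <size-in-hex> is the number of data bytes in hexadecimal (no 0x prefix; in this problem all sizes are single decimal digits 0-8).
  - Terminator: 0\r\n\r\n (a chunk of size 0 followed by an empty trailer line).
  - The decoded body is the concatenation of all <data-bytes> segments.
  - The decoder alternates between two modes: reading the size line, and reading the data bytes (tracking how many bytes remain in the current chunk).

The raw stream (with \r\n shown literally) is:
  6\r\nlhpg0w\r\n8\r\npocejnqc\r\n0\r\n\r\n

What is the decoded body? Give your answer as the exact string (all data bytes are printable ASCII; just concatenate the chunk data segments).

Answer: lhpg0wpocejnqc

Derivation:
Chunk 1: stream[0..1]='6' size=0x6=6, data at stream[3..9]='lhpg0w' -> body[0..6], body so far='lhpg0w'
Chunk 2: stream[11..12]='8' size=0x8=8, data at stream[14..22]='pocejnqc' -> body[6..14], body so far='lhpg0wpocejnqc'
Chunk 3: stream[24..25]='0' size=0 (terminator). Final body='lhpg0wpocejnqc' (14 bytes)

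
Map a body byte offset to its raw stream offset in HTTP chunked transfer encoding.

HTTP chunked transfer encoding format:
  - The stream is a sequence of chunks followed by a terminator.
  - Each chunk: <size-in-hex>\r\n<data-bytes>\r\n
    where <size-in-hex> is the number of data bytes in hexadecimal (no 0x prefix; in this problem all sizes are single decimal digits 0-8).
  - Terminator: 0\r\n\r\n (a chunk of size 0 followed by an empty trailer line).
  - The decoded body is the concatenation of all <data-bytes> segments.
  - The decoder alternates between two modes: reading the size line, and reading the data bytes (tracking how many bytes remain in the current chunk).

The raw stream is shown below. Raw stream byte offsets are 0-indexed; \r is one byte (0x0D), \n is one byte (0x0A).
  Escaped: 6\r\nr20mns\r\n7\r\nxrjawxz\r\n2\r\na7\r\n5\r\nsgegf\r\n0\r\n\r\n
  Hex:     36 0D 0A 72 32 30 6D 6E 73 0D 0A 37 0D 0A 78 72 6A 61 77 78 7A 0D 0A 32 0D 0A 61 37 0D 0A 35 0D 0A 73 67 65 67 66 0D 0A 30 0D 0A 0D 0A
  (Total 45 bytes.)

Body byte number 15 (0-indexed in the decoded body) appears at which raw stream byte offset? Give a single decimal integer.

Answer: 33

Derivation:
Chunk 1: stream[0..1]='6' size=0x6=6, data at stream[3..9]='r20mns' -> body[0..6], body so far='r20mns'
Chunk 2: stream[11..12]='7' size=0x7=7, data at stream[14..21]='xrjawxz' -> body[6..13], body so far='r20mnsxrjawxz'
Chunk 3: stream[23..24]='2' size=0x2=2, data at stream[26..28]='a7' -> body[13..15], body so far='r20mnsxrjawxza7'
Chunk 4: stream[30..31]='5' size=0x5=5, data at stream[33..38]='sgegf' -> body[15..20], body so far='r20mnsxrjawxza7sgegf'
Chunk 5: stream[40..41]='0' size=0 (terminator). Final body='r20mnsxrjawxza7sgegf' (20 bytes)
Body byte 15 at stream offset 33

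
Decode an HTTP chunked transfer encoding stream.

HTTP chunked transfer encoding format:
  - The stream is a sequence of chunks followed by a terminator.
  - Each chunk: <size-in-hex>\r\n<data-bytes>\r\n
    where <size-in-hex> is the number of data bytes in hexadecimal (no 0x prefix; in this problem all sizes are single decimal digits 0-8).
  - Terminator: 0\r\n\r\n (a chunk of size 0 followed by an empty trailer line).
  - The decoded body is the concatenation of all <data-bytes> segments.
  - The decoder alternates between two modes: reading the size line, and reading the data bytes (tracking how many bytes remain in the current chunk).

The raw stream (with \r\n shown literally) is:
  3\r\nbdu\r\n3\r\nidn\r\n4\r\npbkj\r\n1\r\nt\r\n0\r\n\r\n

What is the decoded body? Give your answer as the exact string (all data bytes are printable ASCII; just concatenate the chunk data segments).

Chunk 1: stream[0..1]='3' size=0x3=3, data at stream[3..6]='bdu' -> body[0..3], body so far='bdu'
Chunk 2: stream[8..9]='3' size=0x3=3, data at stream[11..14]='idn' -> body[3..6], body so far='bduidn'
Chunk 3: stream[16..17]='4' size=0x4=4, data at stream[19..23]='pbkj' -> body[6..10], body so far='bduidnpbkj'
Chunk 4: stream[25..26]='1' size=0x1=1, data at stream[28..29]='t' -> body[10..11], body so far='bduidnpbkjt'
Chunk 5: stream[31..32]='0' size=0 (terminator). Final body='bduidnpbkjt' (11 bytes)

Answer: bduidnpbkjt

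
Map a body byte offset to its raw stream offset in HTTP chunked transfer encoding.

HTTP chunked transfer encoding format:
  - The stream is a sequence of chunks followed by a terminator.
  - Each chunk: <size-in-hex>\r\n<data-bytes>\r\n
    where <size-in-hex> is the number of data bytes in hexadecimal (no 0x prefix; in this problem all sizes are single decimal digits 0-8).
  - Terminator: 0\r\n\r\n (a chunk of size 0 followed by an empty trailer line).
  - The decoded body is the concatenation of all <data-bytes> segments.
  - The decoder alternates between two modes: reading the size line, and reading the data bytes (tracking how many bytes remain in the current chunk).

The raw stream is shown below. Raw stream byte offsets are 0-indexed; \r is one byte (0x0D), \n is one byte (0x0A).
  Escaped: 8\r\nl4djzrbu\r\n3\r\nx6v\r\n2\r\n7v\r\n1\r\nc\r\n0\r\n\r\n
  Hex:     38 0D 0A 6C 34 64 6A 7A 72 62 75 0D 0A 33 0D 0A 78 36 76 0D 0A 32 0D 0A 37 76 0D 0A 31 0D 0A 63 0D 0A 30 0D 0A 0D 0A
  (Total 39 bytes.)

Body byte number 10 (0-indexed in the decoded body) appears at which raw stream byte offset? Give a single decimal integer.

Chunk 1: stream[0..1]='8' size=0x8=8, data at stream[3..11]='l4djzrbu' -> body[0..8], body so far='l4djzrbu'
Chunk 2: stream[13..14]='3' size=0x3=3, data at stream[16..19]='x6v' -> body[8..11], body so far='l4djzrbux6v'
Chunk 3: stream[21..22]='2' size=0x2=2, data at stream[24..26]='7v' -> body[11..13], body so far='l4djzrbux6v7v'
Chunk 4: stream[28..29]='1' size=0x1=1, data at stream[31..32]='c' -> body[13..14], body so far='l4djzrbux6v7vc'
Chunk 5: stream[34..35]='0' size=0 (terminator). Final body='l4djzrbux6v7vc' (14 bytes)
Body byte 10 at stream offset 18

Answer: 18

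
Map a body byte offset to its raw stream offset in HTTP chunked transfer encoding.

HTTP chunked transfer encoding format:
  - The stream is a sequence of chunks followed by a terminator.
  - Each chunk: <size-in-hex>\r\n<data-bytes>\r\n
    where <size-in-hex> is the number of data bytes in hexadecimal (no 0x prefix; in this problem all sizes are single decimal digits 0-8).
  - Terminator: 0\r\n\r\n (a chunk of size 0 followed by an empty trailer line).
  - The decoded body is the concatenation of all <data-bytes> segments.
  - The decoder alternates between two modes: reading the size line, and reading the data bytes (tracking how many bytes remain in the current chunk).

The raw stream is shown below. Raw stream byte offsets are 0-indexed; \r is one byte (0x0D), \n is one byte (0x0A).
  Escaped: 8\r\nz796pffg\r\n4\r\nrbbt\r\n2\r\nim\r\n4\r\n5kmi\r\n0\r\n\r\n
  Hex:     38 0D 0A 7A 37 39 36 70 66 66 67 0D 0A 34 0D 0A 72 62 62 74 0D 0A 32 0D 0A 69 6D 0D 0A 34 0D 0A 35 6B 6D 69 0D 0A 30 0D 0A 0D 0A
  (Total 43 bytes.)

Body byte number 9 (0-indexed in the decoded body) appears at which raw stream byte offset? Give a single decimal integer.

Chunk 1: stream[0..1]='8' size=0x8=8, data at stream[3..11]='z796pffg' -> body[0..8], body so far='z796pffg'
Chunk 2: stream[13..14]='4' size=0x4=4, data at stream[16..20]='rbbt' -> body[8..12], body so far='z796pffgrbbt'
Chunk 3: stream[22..23]='2' size=0x2=2, data at stream[25..27]='im' -> body[12..14], body so far='z796pffgrbbtim'
Chunk 4: stream[29..30]='4' size=0x4=4, data at stream[32..36]='5kmi' -> body[14..18], body so far='z796pffgrbbtim5kmi'
Chunk 5: stream[38..39]='0' size=0 (terminator). Final body='z796pffgrbbtim5kmi' (18 bytes)
Body byte 9 at stream offset 17

Answer: 17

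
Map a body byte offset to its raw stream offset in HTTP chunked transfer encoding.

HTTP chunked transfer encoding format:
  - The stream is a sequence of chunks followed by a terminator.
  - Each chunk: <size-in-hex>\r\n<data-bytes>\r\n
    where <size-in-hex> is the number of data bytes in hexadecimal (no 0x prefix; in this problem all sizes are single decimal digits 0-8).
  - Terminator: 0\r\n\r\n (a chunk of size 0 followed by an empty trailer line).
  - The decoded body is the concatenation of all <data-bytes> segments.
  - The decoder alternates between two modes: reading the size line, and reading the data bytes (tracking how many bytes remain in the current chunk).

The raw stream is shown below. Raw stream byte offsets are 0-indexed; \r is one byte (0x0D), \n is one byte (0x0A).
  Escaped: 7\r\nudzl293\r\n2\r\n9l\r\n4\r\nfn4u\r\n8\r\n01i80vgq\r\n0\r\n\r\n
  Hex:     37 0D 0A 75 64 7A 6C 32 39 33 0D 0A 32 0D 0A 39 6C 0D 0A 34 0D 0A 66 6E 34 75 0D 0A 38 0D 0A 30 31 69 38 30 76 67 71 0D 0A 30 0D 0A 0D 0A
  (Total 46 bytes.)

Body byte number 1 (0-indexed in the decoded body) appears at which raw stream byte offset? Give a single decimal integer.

Answer: 4

Derivation:
Chunk 1: stream[0..1]='7' size=0x7=7, data at stream[3..10]='udzl293' -> body[0..7], body so far='udzl293'
Chunk 2: stream[12..13]='2' size=0x2=2, data at stream[15..17]='9l' -> body[7..9], body so far='udzl2939l'
Chunk 3: stream[19..20]='4' size=0x4=4, data at stream[22..26]='fn4u' -> body[9..13], body so far='udzl2939lfn4u'
Chunk 4: stream[28..29]='8' size=0x8=8, data at stream[31..39]='01i80vgq' -> body[13..21], body so far='udzl2939lfn4u01i80vgq'
Chunk 5: stream[41..42]='0' size=0 (terminator). Final body='udzl2939lfn4u01i80vgq' (21 bytes)
Body byte 1 at stream offset 4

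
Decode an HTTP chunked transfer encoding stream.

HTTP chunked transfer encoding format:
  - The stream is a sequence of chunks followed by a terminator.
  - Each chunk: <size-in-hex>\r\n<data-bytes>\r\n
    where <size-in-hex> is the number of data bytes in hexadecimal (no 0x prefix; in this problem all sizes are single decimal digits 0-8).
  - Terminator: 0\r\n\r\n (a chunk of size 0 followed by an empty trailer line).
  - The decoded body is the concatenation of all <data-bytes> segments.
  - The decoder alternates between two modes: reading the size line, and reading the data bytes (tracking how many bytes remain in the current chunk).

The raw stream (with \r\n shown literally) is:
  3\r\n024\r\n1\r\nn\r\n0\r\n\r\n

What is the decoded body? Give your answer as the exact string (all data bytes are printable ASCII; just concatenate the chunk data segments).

Chunk 1: stream[0..1]='3' size=0x3=3, data at stream[3..6]='024' -> body[0..3], body so far='024'
Chunk 2: stream[8..9]='1' size=0x1=1, data at stream[11..12]='n' -> body[3..4], body so far='024n'
Chunk 3: stream[14..15]='0' size=0 (terminator). Final body='024n' (4 bytes)

Answer: 024n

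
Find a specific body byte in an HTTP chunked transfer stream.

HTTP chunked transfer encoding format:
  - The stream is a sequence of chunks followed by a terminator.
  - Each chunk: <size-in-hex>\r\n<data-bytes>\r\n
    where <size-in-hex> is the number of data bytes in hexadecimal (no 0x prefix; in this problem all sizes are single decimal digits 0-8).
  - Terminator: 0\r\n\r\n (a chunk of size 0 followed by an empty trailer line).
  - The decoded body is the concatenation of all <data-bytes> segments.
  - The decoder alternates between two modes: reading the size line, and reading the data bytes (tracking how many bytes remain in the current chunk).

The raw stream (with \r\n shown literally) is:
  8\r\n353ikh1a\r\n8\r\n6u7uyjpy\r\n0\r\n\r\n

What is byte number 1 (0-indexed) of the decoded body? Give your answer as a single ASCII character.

Chunk 1: stream[0..1]='8' size=0x8=8, data at stream[3..11]='353ikh1a' -> body[0..8], body so far='353ikh1a'
Chunk 2: stream[13..14]='8' size=0x8=8, data at stream[16..24]='6u7uyjpy' -> body[8..16], body so far='353ikh1a6u7uyjpy'
Chunk 3: stream[26..27]='0' size=0 (terminator). Final body='353ikh1a6u7uyjpy' (16 bytes)
Body byte 1 = '5'

Answer: 5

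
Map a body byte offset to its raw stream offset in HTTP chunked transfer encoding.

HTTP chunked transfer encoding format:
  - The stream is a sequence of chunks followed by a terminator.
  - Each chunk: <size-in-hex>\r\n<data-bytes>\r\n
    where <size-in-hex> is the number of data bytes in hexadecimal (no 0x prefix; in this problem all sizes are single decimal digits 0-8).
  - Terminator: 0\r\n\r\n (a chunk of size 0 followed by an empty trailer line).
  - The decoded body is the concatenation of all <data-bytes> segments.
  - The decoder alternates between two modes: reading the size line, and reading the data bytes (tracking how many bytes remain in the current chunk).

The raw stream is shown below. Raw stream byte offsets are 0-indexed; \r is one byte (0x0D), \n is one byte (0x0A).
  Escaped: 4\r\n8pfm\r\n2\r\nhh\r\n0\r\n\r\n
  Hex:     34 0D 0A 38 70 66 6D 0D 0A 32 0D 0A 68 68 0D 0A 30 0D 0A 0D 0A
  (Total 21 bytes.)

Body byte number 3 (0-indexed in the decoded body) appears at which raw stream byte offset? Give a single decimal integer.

Chunk 1: stream[0..1]='4' size=0x4=4, data at stream[3..7]='8pfm' -> body[0..4], body so far='8pfm'
Chunk 2: stream[9..10]='2' size=0x2=2, data at stream[12..14]='hh' -> body[4..6], body so far='8pfmhh'
Chunk 3: stream[16..17]='0' size=0 (terminator). Final body='8pfmhh' (6 bytes)
Body byte 3 at stream offset 6

Answer: 6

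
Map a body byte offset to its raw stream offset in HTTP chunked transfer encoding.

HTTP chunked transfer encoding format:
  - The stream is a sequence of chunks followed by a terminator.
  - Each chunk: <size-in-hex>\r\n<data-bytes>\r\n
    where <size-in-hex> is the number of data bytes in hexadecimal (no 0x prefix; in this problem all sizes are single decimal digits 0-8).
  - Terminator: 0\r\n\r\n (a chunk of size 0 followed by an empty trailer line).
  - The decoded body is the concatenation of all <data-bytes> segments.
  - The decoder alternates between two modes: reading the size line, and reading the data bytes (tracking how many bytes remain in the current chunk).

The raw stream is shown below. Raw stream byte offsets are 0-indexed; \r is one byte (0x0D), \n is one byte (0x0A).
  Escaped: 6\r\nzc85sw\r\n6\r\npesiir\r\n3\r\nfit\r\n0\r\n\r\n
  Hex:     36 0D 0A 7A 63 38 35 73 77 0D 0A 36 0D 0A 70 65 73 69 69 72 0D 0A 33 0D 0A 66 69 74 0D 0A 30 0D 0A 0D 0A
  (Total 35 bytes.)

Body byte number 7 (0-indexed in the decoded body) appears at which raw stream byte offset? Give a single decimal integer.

Answer: 15

Derivation:
Chunk 1: stream[0..1]='6' size=0x6=6, data at stream[3..9]='zc85sw' -> body[0..6], body so far='zc85sw'
Chunk 2: stream[11..12]='6' size=0x6=6, data at stream[14..20]='pesiir' -> body[6..12], body so far='zc85swpesiir'
Chunk 3: stream[22..23]='3' size=0x3=3, data at stream[25..28]='fit' -> body[12..15], body so far='zc85swpesiirfit'
Chunk 4: stream[30..31]='0' size=0 (terminator). Final body='zc85swpesiirfit' (15 bytes)
Body byte 7 at stream offset 15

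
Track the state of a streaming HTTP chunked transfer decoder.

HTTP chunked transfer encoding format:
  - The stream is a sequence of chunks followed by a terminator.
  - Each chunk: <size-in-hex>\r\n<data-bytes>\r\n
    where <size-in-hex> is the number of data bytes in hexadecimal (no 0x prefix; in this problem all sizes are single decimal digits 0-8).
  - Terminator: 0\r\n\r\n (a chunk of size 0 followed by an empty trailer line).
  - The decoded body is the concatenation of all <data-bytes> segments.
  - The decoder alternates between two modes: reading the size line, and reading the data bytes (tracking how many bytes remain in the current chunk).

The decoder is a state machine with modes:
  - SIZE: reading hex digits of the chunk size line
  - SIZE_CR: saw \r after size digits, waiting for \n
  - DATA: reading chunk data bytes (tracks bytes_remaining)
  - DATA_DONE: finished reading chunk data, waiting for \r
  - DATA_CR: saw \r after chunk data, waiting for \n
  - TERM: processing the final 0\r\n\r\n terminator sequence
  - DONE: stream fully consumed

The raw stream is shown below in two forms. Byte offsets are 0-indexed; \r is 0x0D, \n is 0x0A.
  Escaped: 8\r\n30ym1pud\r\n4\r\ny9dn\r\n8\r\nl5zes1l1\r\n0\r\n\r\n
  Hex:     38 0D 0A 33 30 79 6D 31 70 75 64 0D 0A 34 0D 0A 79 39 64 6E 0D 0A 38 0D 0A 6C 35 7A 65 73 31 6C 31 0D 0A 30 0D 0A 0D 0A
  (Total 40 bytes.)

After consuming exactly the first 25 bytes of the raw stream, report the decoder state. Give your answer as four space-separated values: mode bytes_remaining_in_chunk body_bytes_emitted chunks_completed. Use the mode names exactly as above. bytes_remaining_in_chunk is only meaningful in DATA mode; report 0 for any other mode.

Answer: DATA 8 12 2

Derivation:
Byte 0 = '8': mode=SIZE remaining=0 emitted=0 chunks_done=0
Byte 1 = 0x0D: mode=SIZE_CR remaining=0 emitted=0 chunks_done=0
Byte 2 = 0x0A: mode=DATA remaining=8 emitted=0 chunks_done=0
Byte 3 = '3': mode=DATA remaining=7 emitted=1 chunks_done=0
Byte 4 = '0': mode=DATA remaining=6 emitted=2 chunks_done=0
Byte 5 = 'y': mode=DATA remaining=5 emitted=3 chunks_done=0
Byte 6 = 'm': mode=DATA remaining=4 emitted=4 chunks_done=0
Byte 7 = '1': mode=DATA remaining=3 emitted=5 chunks_done=0
Byte 8 = 'p': mode=DATA remaining=2 emitted=6 chunks_done=0
Byte 9 = 'u': mode=DATA remaining=1 emitted=7 chunks_done=0
Byte 10 = 'd': mode=DATA_DONE remaining=0 emitted=8 chunks_done=0
Byte 11 = 0x0D: mode=DATA_CR remaining=0 emitted=8 chunks_done=0
Byte 12 = 0x0A: mode=SIZE remaining=0 emitted=8 chunks_done=1
Byte 13 = '4': mode=SIZE remaining=0 emitted=8 chunks_done=1
Byte 14 = 0x0D: mode=SIZE_CR remaining=0 emitted=8 chunks_done=1
Byte 15 = 0x0A: mode=DATA remaining=4 emitted=8 chunks_done=1
Byte 16 = 'y': mode=DATA remaining=3 emitted=9 chunks_done=1
Byte 17 = '9': mode=DATA remaining=2 emitted=10 chunks_done=1
Byte 18 = 'd': mode=DATA remaining=1 emitted=11 chunks_done=1
Byte 19 = 'n': mode=DATA_DONE remaining=0 emitted=12 chunks_done=1
Byte 20 = 0x0D: mode=DATA_CR remaining=0 emitted=12 chunks_done=1
Byte 21 = 0x0A: mode=SIZE remaining=0 emitted=12 chunks_done=2
Byte 22 = '8': mode=SIZE remaining=0 emitted=12 chunks_done=2
Byte 23 = 0x0D: mode=SIZE_CR remaining=0 emitted=12 chunks_done=2
Byte 24 = 0x0A: mode=DATA remaining=8 emitted=12 chunks_done=2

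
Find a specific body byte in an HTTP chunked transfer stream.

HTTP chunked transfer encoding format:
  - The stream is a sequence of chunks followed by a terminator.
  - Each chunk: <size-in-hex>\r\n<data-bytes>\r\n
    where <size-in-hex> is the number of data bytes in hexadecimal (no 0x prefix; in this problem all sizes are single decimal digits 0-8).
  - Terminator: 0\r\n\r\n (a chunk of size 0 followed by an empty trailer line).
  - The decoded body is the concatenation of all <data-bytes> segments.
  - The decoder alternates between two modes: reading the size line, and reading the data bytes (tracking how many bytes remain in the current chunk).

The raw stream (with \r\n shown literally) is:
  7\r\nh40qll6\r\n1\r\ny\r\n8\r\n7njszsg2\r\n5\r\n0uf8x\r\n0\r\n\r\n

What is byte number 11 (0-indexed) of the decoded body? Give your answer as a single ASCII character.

Chunk 1: stream[0..1]='7' size=0x7=7, data at stream[3..10]='h40qll6' -> body[0..7], body so far='h40qll6'
Chunk 2: stream[12..13]='1' size=0x1=1, data at stream[15..16]='y' -> body[7..8], body so far='h40qll6y'
Chunk 3: stream[18..19]='8' size=0x8=8, data at stream[21..29]='7njszsg2' -> body[8..16], body so far='h40qll6y7njszsg2'
Chunk 4: stream[31..32]='5' size=0x5=5, data at stream[34..39]='0uf8x' -> body[16..21], body so far='h40qll6y7njszsg20uf8x'
Chunk 5: stream[41..42]='0' size=0 (terminator). Final body='h40qll6y7njszsg20uf8x' (21 bytes)
Body byte 11 = 's'

Answer: s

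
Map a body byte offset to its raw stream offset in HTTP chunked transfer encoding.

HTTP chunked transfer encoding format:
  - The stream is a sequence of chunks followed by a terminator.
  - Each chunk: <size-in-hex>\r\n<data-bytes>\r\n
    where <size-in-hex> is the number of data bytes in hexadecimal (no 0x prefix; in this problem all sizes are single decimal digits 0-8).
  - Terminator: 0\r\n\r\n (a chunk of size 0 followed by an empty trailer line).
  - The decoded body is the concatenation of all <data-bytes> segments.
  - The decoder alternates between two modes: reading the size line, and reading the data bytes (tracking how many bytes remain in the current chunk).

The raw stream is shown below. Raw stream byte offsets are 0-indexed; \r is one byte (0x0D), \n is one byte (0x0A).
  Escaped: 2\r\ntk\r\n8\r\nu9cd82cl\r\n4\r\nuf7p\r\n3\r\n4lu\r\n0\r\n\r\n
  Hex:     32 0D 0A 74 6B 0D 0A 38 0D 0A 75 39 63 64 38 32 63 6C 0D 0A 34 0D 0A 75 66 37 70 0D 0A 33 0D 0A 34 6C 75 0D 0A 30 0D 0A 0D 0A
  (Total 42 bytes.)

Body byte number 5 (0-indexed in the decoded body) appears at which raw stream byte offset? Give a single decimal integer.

Chunk 1: stream[0..1]='2' size=0x2=2, data at stream[3..5]='tk' -> body[0..2], body so far='tk'
Chunk 2: stream[7..8]='8' size=0x8=8, data at stream[10..18]='u9cd82cl' -> body[2..10], body so far='tku9cd82cl'
Chunk 3: stream[20..21]='4' size=0x4=4, data at stream[23..27]='uf7p' -> body[10..14], body so far='tku9cd82cluf7p'
Chunk 4: stream[29..30]='3' size=0x3=3, data at stream[32..35]='4lu' -> body[14..17], body so far='tku9cd82cluf7p4lu'
Chunk 5: stream[37..38]='0' size=0 (terminator). Final body='tku9cd82cluf7p4lu' (17 bytes)
Body byte 5 at stream offset 13

Answer: 13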